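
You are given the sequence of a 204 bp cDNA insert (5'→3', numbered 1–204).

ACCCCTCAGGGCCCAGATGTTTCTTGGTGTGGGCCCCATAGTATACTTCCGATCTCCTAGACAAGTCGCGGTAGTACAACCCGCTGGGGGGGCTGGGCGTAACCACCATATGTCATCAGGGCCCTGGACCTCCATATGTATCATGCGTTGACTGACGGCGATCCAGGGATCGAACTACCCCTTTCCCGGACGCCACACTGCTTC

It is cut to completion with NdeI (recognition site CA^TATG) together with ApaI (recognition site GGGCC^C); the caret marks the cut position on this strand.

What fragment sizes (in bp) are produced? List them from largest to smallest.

NdeI sites (CATATG) start at positions 107, 133.
NdeI cuts after base 2 of each site, so after positions 108, 134.
ApaI sites (GGGCCC) start at positions 9, 31, 119.
ApaI cuts after base 5 of each site (before the last base), so after positions 13, 35, 123.
Combined cut positions: 13, 35, 108, 123, 134.
Linear molecule, 5 cuts → 6 fragments:
  1–13 → 13 bp
  14–35 → 22 bp
  36–108 → 73 bp
  109–123 → 15 bp
  124–134 → 11 bp
  135–204 → 70 bp
Sorted largest to smallest: 73, 70, 22, 15, 13, 11 bp.

73, 70, 22, 15, 13, 11 bp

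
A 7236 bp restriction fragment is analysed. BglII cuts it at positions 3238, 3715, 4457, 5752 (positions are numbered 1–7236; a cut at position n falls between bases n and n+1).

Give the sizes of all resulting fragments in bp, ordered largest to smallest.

Linear molecule, 4 cuts → 5 fragments:
  3238 − 0 = 3238 bp
  3715 − 3238 = 477 bp
  4457 − 3715 = 742 bp
  5752 − 4457 = 1295 bp
  7236 − 5752 = 1484 bp
Sorted largest to smallest: 3238, 1484, 1295, 742, 477 bp.

3238, 1484, 1295, 742, 477 bp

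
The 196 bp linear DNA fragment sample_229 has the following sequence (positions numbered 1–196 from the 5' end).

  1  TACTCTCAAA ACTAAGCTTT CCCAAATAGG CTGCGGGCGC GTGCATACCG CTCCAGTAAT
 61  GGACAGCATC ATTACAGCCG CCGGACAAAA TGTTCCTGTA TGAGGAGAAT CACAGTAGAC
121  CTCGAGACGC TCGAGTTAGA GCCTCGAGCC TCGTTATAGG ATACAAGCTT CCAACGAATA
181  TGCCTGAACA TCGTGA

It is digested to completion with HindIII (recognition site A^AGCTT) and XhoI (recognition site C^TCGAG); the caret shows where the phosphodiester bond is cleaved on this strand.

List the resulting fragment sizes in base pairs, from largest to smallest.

107, 31, 22, 14, 13, 9 bp

HindIII sites (AAGCTT) start at positions 14, 165.
HindIII cuts after the first base of each site, so after positions 14, 165.
XhoI sites (CTCGAG) start at positions 121, 130, 143.
XhoI cuts after the first base of each site, so after positions 121, 130, 143.
Combined cut positions: 14, 121, 130, 143, 165.
Linear molecule, 5 cuts → 6 fragments:
  1–14 → 14 bp
  15–121 → 107 bp
  122–130 → 9 bp
  131–143 → 13 bp
  144–165 → 22 bp
  166–196 → 31 bp
Sorted largest to smallest: 107, 31, 22, 14, 13, 9 bp.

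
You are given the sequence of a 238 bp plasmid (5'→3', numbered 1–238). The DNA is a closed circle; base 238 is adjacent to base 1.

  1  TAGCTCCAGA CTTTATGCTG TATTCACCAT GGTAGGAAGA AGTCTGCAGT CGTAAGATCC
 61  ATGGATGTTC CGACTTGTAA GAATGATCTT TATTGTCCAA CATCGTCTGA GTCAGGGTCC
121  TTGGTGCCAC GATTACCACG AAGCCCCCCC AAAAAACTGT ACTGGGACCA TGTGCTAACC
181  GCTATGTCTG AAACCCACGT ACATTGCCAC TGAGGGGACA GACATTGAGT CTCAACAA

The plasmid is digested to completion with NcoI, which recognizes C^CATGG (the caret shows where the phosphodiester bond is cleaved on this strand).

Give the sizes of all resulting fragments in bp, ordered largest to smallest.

206, 32 bp

NcoI sites (CCATGG) start at positions 27, 59.
NcoI cuts after the first base of each site, so after positions 27, 59.
Circular molecule, 2 cuts → 2 fragments:
  28–59 → 32 bp
  60–238 then 1–27 → 179 + 27 = 206 bp
Sorted largest to smallest: 206, 32 bp.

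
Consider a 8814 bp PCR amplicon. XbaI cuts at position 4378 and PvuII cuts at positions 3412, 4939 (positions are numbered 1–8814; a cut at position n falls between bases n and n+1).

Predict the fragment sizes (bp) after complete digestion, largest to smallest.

3875, 3412, 966, 561 bp

Combined cut positions (sorted): 3412, 4378, 4939.
Linear molecule, 3 cuts → 4 fragments:
  3412 − 0 = 3412 bp
  4378 − 3412 = 966 bp
  4939 − 4378 = 561 bp
  8814 − 4939 = 3875 bp
Sorted largest to smallest: 3875, 3412, 966, 561 bp.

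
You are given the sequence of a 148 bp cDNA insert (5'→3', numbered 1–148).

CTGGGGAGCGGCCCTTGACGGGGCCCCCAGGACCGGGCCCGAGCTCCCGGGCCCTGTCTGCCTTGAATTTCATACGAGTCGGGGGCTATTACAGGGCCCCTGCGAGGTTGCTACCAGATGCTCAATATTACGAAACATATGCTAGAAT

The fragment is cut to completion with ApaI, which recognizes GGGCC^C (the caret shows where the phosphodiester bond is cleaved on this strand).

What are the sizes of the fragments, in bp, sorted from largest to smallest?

50, 45, 25, 14, 14 bp

ApaI sites (GGGCCC) start at positions 21, 35, 49, 94.
ApaI cuts after base 5 of each site (before the last base), so after positions 25, 39, 53, 98.
Linear molecule, 4 cuts → 5 fragments:
  1–25 → 25 bp
  26–39 → 14 bp
  40–53 → 14 bp
  54–98 → 45 bp
  99–148 → 50 bp
Sorted largest to smallest: 50, 45, 25, 14, 14 bp.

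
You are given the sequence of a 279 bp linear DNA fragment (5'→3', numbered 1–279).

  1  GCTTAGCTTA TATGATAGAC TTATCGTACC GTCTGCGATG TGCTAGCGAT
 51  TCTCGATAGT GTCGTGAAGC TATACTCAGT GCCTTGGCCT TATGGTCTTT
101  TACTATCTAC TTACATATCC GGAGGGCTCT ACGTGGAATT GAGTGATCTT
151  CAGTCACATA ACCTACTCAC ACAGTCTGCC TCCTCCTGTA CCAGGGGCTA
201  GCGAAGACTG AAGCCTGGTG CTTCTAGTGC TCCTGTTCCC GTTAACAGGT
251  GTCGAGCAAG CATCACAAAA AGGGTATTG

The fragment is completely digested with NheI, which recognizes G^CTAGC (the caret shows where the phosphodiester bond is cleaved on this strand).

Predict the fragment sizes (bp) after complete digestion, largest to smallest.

155, 82, 42 bp

NheI sites (GCTAGC) start at positions 42, 197.
NheI cuts after the first base of each site, so after positions 42, 197.
Linear molecule, 2 cuts → 3 fragments:
  1–42 → 42 bp
  43–197 → 155 bp
  198–279 → 82 bp
Sorted largest to smallest: 155, 82, 42 bp.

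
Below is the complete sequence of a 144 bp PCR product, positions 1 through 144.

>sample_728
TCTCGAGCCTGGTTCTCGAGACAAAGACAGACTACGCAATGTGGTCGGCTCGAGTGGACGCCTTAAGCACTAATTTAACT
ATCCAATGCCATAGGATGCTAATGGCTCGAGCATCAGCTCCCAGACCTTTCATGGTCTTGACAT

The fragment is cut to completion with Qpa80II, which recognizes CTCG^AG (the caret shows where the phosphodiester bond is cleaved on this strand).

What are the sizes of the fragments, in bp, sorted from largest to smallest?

57, 35, 34, 13, 5 bp

Qpa80II sites (CTCGAG) start at positions 2, 15, 49, 106.
Qpa80II cuts after base 4 of each site, so after positions 5, 18, 52, 109.
Linear molecule, 4 cuts → 5 fragments:
  1–5 → 5 bp
  6–18 → 13 bp
  19–52 → 34 bp
  53–109 → 57 bp
  110–144 → 35 bp
Sorted largest to smallest: 57, 35, 34, 13, 5 bp.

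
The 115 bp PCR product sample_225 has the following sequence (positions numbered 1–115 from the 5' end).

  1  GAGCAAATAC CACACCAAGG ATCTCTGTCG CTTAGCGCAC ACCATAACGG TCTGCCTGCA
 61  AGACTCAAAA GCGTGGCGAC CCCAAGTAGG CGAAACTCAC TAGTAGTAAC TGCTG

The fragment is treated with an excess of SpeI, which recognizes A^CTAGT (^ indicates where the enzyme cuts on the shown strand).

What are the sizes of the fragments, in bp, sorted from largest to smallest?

The SpeI site (ACTAGT) starts at position 99.
SpeI cuts after the first base of each site, so after position 99.
Linear molecule, 1 cut → 2 fragments:
  1–99 → 99 bp
  100–115 → 16 bp
Sorted largest to smallest: 99, 16 bp.

99, 16 bp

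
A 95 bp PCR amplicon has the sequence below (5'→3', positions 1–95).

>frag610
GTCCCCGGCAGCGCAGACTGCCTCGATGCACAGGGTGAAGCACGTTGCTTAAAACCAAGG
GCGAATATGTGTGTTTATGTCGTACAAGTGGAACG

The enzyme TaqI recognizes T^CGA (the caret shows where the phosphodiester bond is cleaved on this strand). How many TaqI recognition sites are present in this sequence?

TCGA occurs starting at position 23.
TaqI cuts at 1 site.

1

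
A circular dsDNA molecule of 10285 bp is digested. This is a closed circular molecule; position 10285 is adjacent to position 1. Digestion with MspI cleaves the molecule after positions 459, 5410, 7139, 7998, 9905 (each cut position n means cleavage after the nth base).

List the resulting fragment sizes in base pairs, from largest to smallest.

Circular molecule, 5 cuts → 5 fragments:
  5410 − 459 = 4951 bp
  7139 − 5410 = 1729 bp
  7998 − 7139 = 859 bp
  9905 − 7998 = 1907 bp
  wrap: 10285 − 9905 + 459 = 839 bp
Sorted largest to smallest: 4951, 1907, 1729, 859, 839 bp.

4951, 1907, 1729, 859, 839 bp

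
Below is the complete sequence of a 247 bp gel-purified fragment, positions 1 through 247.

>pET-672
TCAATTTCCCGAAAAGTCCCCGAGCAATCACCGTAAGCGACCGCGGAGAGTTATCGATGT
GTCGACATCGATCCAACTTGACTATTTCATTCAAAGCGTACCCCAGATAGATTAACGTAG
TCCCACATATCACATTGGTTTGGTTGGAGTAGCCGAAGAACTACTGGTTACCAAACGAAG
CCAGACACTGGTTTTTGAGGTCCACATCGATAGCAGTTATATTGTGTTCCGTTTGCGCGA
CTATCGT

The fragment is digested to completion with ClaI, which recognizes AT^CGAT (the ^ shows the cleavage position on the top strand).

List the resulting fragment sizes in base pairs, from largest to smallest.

ClaI sites (ATCGAT) start at positions 53, 67, 206.
ClaI cuts after base 2 of each site, so after positions 54, 68, 207.
Linear molecule, 3 cuts → 4 fragments:
  1–54 → 54 bp
  55–68 → 14 bp
  69–207 → 139 bp
  208–247 → 40 bp
Sorted largest to smallest: 139, 54, 40, 14 bp.

139, 54, 40, 14 bp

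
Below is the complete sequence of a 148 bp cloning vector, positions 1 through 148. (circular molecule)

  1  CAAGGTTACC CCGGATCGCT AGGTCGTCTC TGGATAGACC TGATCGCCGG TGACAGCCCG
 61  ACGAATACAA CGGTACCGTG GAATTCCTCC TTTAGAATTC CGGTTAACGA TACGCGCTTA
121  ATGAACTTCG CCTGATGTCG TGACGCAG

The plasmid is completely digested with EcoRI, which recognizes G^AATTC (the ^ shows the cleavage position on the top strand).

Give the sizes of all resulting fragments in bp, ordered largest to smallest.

134, 14 bp

EcoRI sites (GAATTC) start at positions 81, 95.
EcoRI cuts after the first base of each site, so after positions 81, 95.
Circular molecule, 2 cuts → 2 fragments:
  82–95 → 14 bp
  96–148 then 1–81 → 53 + 81 = 134 bp
Sorted largest to smallest: 134, 14 bp.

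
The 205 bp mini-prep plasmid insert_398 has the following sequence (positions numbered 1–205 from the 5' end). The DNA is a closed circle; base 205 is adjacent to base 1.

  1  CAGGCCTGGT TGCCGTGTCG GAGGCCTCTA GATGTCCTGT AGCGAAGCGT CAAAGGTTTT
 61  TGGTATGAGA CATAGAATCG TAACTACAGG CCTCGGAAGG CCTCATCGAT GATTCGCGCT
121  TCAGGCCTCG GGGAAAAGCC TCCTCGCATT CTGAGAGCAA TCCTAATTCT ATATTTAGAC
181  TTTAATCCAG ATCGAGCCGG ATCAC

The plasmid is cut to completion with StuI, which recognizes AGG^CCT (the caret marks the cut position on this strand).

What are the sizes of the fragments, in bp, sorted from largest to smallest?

84, 66, 25, 20, 10 bp

StuI sites (AGGCCT) start at positions 2, 22, 88, 98, 123.
StuI cuts after base 3 of each site, so after positions 4, 24, 90, 100, 125.
Circular molecule, 5 cuts → 5 fragments:
  5–24 → 20 bp
  25–90 → 66 bp
  91–100 → 10 bp
  101–125 → 25 bp
  126–205 then 1–4 → 80 + 4 = 84 bp
Sorted largest to smallest: 84, 66, 25, 20, 10 bp.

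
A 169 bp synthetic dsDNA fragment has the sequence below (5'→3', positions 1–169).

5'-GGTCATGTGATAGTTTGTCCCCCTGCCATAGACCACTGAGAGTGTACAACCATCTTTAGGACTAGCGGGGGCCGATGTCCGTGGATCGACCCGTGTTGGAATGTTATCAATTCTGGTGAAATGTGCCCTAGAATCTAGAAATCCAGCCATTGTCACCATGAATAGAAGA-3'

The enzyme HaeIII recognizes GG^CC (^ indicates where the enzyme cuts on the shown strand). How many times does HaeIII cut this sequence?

GGCC occurs starting at position 70.
HaeIII cuts at 1 site.

1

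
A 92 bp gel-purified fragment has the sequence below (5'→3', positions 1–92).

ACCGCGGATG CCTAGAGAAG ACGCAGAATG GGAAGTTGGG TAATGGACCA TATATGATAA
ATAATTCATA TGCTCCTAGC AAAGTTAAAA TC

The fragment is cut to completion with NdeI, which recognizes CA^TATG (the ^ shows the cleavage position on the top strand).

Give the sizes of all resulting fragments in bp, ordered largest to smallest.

68, 24 bp

The NdeI site (CATATG) starts at position 67.
NdeI cuts after base 2 of each site, so after position 68.
Linear molecule, 1 cut → 2 fragments:
  1–68 → 68 bp
  69–92 → 24 bp
Sorted largest to smallest: 68, 24 bp.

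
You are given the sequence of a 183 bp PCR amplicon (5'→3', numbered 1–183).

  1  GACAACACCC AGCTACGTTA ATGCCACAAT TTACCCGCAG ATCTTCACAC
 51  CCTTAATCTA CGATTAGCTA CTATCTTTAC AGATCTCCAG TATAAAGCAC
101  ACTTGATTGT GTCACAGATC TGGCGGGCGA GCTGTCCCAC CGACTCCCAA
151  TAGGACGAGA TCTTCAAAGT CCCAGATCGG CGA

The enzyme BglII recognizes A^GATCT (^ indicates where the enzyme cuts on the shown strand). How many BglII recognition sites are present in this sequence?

AGATCT occurs starting at positions 39, 81, 116, 158.
BglII cuts at 4 sites.

4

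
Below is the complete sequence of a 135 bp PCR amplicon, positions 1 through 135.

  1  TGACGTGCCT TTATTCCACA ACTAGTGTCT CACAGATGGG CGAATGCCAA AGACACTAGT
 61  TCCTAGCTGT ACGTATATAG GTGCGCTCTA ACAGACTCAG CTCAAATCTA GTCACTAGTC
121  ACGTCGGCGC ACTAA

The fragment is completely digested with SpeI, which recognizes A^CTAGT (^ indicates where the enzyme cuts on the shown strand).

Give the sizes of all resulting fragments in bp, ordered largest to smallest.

59, 34, 21, 21 bp

SpeI sites (ACTAGT) start at positions 21, 55, 114.
SpeI cuts after the first base of each site, so after positions 21, 55, 114.
Linear molecule, 3 cuts → 4 fragments:
  1–21 → 21 bp
  22–55 → 34 bp
  56–114 → 59 bp
  115–135 → 21 bp
Sorted largest to smallest: 59, 34, 21, 21 bp.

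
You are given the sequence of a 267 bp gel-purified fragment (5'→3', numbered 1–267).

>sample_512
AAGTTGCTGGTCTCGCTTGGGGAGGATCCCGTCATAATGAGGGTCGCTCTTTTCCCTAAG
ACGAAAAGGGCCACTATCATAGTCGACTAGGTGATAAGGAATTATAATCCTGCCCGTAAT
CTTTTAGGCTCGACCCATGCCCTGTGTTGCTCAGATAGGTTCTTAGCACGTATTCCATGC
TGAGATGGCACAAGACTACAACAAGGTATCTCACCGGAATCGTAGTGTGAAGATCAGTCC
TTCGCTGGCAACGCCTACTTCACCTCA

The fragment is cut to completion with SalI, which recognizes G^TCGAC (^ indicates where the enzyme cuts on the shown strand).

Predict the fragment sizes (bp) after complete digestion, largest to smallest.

185, 82 bp

The SalI site (GTCGAC) starts at position 82.
SalI cuts after the first base of each site, so after position 82.
Linear molecule, 1 cut → 2 fragments:
  1–82 → 82 bp
  83–267 → 185 bp
Sorted largest to smallest: 185, 82 bp.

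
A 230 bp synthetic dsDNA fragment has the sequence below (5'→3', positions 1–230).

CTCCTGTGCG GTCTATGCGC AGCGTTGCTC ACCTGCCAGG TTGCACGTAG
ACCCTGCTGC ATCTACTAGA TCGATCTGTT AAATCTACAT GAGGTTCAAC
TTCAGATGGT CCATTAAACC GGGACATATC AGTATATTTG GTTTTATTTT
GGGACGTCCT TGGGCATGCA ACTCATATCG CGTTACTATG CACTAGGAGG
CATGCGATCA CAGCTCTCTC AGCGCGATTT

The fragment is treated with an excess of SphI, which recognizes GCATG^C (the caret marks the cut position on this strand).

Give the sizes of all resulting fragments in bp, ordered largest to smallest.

168, 36, 26 bp

SphI sites (GCATGC) start at positions 164, 200.
SphI cuts after base 5 of each site (before the last base), so after positions 168, 204.
Linear molecule, 2 cuts → 3 fragments:
  1–168 → 168 bp
  169–204 → 36 bp
  205–230 → 26 bp
Sorted largest to smallest: 168, 36, 26 bp.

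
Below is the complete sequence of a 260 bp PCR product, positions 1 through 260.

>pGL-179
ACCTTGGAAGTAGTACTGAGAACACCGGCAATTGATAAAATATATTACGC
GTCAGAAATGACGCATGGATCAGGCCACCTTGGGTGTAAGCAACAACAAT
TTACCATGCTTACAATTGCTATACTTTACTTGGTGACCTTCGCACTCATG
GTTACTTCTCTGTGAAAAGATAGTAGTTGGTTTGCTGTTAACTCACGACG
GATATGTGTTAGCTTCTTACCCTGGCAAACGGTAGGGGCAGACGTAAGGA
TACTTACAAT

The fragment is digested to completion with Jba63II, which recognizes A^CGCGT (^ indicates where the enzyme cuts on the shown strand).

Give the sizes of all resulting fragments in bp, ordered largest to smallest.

213, 47 bp

The Jba63II site (ACGCGT) starts at position 47.
Jba63II cuts after the first base of each site, so after position 47.
Linear molecule, 1 cut → 2 fragments:
  1–47 → 47 bp
  48–260 → 213 bp
Sorted largest to smallest: 213, 47 bp.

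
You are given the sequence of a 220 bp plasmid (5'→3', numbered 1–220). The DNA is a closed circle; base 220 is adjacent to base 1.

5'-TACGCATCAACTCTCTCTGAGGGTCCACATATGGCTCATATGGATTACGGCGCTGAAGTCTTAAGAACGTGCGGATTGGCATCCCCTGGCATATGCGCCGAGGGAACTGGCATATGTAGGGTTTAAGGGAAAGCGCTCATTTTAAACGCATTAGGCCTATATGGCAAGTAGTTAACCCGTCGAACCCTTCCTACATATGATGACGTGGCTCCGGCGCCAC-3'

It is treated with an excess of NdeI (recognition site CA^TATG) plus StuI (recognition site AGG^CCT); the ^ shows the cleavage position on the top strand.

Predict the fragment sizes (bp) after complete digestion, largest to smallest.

NdeI sites (CATATG) start at positions 28, 37, 90, 111, 194.
NdeI cuts after base 2 of each site, so after positions 29, 38, 91, 112, 195.
The StuI site (AGGCCT) starts at position 153.
StuI cuts after base 3 of each site, so after position 155.
Combined cut positions: 29, 38, 91, 112, 155, 195.
Circular molecule, 6 cuts → 6 fragments:
  30–38 → 9 bp
  39–91 → 53 bp
  92–112 → 21 bp
  113–155 → 43 bp
  156–195 → 40 bp
  196–220 then 1–29 → 25 + 29 = 54 bp
Sorted largest to smallest: 54, 53, 43, 40, 21, 9 bp.

54, 53, 43, 40, 21, 9 bp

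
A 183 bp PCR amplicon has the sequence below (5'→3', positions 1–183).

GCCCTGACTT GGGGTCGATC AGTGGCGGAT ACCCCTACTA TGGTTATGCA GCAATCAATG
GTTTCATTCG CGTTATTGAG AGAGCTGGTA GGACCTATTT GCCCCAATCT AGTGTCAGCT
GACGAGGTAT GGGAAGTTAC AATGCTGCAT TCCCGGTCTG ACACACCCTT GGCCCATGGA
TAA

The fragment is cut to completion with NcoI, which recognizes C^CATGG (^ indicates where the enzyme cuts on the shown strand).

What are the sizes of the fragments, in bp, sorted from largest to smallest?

The NcoI site (CCATGG) starts at position 174.
NcoI cuts after the first base of each site, so after position 174.
Linear molecule, 1 cut → 2 fragments:
  1–174 → 174 bp
  175–183 → 9 bp
Sorted largest to smallest: 174, 9 bp.

174, 9 bp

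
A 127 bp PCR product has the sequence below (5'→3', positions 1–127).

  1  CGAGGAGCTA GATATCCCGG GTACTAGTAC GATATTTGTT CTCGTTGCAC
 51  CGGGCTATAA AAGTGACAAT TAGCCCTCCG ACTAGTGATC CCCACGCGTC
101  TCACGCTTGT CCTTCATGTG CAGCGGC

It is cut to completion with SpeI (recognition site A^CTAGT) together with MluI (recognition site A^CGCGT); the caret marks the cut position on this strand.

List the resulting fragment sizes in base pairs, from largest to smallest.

SpeI sites (ACTAGT) start at positions 23, 81.
SpeI cuts after the first base of each site, so after positions 23, 81.
The MluI site (ACGCGT) starts at position 94.
MluI cuts after the first base of each site, so after position 94.
Combined cut positions: 23, 81, 94.
Linear molecule, 3 cuts → 4 fragments:
  1–23 → 23 bp
  24–81 → 58 bp
  82–94 → 13 bp
  95–127 → 33 bp
Sorted largest to smallest: 58, 33, 23, 13 bp.

58, 33, 23, 13 bp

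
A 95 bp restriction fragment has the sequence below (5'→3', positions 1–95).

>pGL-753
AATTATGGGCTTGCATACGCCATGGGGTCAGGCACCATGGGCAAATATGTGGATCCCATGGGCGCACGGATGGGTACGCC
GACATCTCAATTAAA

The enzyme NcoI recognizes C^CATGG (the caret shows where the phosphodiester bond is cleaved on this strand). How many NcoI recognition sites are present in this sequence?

CCATGG occurs starting at positions 20, 35, 56.
NcoI cuts at 3 sites.

3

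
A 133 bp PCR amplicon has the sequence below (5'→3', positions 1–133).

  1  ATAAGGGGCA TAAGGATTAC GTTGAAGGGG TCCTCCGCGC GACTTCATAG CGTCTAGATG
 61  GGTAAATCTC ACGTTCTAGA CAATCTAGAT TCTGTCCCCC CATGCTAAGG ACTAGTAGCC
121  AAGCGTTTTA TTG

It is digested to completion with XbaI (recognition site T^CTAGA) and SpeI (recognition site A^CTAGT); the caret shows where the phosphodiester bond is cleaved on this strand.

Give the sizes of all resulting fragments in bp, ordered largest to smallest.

53, 27, 22, 22, 9 bp

XbaI sites (TCTAGA) start at positions 53, 75, 84.
XbaI cuts after the first base of each site, so after positions 53, 75, 84.
The SpeI site (ACTAGT) starts at position 111.
SpeI cuts after the first base of each site, so after position 111.
Combined cut positions: 53, 75, 84, 111.
Linear molecule, 4 cuts → 5 fragments:
  1–53 → 53 bp
  54–75 → 22 bp
  76–84 → 9 bp
  85–111 → 27 bp
  112–133 → 22 bp
Sorted largest to smallest: 53, 27, 22, 22, 9 bp.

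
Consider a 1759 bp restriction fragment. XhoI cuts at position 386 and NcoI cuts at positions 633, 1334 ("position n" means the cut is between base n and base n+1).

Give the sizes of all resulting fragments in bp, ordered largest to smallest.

701, 425, 386, 247 bp

Combined cut positions (sorted): 386, 633, 1334.
Linear molecule, 3 cuts → 4 fragments:
  386 − 0 = 386 bp
  633 − 386 = 247 bp
  1334 − 633 = 701 bp
  1759 − 1334 = 425 bp
Sorted largest to smallest: 701, 425, 386, 247 bp.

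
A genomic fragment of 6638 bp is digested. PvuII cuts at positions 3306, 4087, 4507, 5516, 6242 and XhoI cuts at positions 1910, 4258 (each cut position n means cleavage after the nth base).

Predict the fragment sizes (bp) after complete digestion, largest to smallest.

1910, 1396, 1009, 781, 726, 396, 249, 171 bp

Combined cut positions (sorted): 1910, 3306, 4087, 4258, 4507, 5516, 6242.
Linear molecule, 7 cuts → 8 fragments:
  1910 − 0 = 1910 bp
  3306 − 1910 = 1396 bp
  4087 − 3306 = 781 bp
  4258 − 4087 = 171 bp
  4507 − 4258 = 249 bp
  5516 − 4507 = 1009 bp
  6242 − 5516 = 726 bp
  6638 − 6242 = 396 bp
Sorted largest to smallest: 1910, 1396, 1009, 781, 726, 396, 249, 171 bp.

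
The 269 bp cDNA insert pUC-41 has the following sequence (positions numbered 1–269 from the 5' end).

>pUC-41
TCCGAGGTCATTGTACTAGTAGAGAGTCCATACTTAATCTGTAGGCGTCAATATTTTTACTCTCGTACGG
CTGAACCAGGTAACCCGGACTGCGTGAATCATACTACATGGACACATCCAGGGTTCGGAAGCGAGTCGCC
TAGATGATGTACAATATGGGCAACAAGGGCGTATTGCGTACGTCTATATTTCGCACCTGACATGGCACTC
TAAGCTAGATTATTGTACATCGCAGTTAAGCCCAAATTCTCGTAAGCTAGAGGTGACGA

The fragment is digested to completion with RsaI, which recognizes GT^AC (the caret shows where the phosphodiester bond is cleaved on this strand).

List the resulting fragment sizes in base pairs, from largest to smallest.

84, 52, 47, 43, 29, 14 bp

RsaI sites (GTAC) start at positions 13, 65, 149, 178, 225.
RsaI cuts after base 2 of each site, so after positions 14, 66, 150, 179, 226.
Linear molecule, 5 cuts → 6 fragments:
  1–14 → 14 bp
  15–66 → 52 bp
  67–150 → 84 bp
  151–179 → 29 bp
  180–226 → 47 bp
  227–269 → 43 bp
Sorted largest to smallest: 84, 52, 47, 43, 29, 14 bp.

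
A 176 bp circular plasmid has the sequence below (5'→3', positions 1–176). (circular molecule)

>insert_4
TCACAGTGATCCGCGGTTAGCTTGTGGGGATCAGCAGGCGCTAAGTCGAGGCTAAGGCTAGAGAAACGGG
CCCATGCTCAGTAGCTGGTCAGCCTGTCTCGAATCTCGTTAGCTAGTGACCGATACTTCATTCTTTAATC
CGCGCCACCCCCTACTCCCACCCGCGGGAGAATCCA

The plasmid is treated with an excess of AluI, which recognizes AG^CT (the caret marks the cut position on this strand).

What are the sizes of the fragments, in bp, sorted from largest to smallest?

AluI sites (AGCT) start at positions 19, 83, 111.
AluI cuts after base 2 of each site, so after positions 20, 84, 112.
Circular molecule, 3 cuts → 3 fragments:
  21–84 → 64 bp
  85–112 → 28 bp
  113–176 then 1–20 → 64 + 20 = 84 bp
Sorted largest to smallest: 84, 64, 28 bp.

84, 64, 28 bp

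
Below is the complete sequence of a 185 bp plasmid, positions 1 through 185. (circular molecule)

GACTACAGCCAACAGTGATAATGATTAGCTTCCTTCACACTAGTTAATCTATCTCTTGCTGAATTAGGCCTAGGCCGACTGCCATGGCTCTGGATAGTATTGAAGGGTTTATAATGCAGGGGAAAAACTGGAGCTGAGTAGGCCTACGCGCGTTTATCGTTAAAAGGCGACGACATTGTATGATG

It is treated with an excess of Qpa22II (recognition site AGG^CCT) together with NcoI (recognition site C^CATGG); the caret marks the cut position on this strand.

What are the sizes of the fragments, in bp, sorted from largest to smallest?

111, 60, 14 bp

Qpa22II sites (AGGCCT) start at positions 66, 140.
Qpa22II cuts after base 3 of each site, so after positions 68, 142.
The NcoI site (CCATGG) starts at position 82.
NcoI cuts after the first base of each site, so after position 82.
Combined cut positions: 68, 82, 142.
Circular molecule, 3 cuts → 3 fragments:
  69–82 → 14 bp
  83–142 → 60 bp
  143–185 then 1–68 → 43 + 68 = 111 bp
Sorted largest to smallest: 111, 60, 14 bp.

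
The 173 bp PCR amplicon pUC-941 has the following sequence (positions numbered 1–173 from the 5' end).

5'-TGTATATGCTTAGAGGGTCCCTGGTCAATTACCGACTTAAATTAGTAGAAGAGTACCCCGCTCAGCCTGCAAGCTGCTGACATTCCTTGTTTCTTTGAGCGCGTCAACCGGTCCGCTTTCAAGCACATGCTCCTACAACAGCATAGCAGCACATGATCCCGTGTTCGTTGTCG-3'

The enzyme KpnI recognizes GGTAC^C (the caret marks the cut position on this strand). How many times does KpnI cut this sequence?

0

No occurrence of GGTACC is present in the sequence.
KpnI does not cut: 0 sites.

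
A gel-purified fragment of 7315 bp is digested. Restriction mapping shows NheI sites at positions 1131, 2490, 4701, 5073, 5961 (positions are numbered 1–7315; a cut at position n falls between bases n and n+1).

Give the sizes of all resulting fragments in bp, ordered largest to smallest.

Linear molecule, 5 cuts → 6 fragments:
  1131 − 0 = 1131 bp
  2490 − 1131 = 1359 bp
  4701 − 2490 = 2211 bp
  5073 − 4701 = 372 bp
  5961 − 5073 = 888 bp
  7315 − 5961 = 1354 bp
Sorted largest to smallest: 2211, 1359, 1354, 1131, 888, 372 bp.

2211, 1359, 1354, 1131, 888, 372 bp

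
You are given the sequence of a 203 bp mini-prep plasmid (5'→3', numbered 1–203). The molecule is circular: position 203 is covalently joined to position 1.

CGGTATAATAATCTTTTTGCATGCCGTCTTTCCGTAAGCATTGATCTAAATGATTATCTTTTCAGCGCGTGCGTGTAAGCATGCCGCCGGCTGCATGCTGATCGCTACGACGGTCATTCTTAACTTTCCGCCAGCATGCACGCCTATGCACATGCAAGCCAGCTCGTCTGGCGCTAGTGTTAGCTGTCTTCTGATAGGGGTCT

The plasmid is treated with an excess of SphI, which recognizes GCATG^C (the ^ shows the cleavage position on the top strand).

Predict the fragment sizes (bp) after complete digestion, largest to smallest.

88, 60, 41, 14 bp

SphI sites (GCATGC) start at positions 19, 79, 93, 134.
SphI cuts after base 5 of each site (before the last base), so after positions 23, 83, 97, 138.
Circular molecule, 4 cuts → 4 fragments:
  24–83 → 60 bp
  84–97 → 14 bp
  98–138 → 41 bp
  139–203 then 1–23 → 65 + 23 = 88 bp
Sorted largest to smallest: 88, 60, 41, 14 bp.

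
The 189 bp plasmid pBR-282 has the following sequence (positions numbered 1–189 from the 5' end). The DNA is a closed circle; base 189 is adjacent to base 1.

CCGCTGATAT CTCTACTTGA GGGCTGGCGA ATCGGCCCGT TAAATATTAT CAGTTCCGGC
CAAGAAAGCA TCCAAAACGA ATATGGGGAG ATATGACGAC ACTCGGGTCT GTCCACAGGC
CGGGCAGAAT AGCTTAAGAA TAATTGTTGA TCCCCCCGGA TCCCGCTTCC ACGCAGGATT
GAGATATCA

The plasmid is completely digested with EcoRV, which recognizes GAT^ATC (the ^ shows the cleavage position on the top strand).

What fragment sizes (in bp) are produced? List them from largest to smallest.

177, 12 bp

EcoRV sites (GATATC) start at positions 6, 183.
EcoRV cuts after base 3 of each site, so after positions 8, 185.
Circular molecule, 2 cuts → 2 fragments:
  9–185 → 177 bp
  186–189 then 1–8 → 4 + 8 = 12 bp
Sorted largest to smallest: 177, 12 bp.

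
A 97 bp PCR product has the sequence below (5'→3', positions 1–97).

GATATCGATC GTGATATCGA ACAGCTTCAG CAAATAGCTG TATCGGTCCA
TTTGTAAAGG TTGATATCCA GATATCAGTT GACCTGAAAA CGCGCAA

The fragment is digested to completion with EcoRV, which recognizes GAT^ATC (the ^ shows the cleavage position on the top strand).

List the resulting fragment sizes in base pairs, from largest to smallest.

50, 24, 12, 8, 3 bp

EcoRV sites (GATATC) start at positions 1, 13, 63, 71.
EcoRV cuts after base 3 of each site, so after positions 3, 15, 65, 73.
Linear molecule, 4 cuts → 5 fragments:
  1–3 → 3 bp
  4–15 → 12 bp
  16–65 → 50 bp
  66–73 → 8 bp
  74–97 → 24 bp
Sorted largest to smallest: 50, 24, 12, 8, 3 bp.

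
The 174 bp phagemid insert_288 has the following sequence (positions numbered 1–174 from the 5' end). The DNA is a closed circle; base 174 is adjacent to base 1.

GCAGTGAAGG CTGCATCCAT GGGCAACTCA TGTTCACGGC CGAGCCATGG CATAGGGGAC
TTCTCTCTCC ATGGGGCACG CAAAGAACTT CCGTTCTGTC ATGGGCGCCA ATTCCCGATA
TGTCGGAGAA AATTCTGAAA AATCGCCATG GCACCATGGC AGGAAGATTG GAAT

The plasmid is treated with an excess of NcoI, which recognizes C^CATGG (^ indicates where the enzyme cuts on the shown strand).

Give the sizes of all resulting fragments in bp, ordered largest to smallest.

NcoI sites (CCATGG) start at positions 17, 45, 69, 146, 154.
NcoI cuts after the first base of each site, so after positions 17, 45, 69, 146, 154.
Circular molecule, 5 cuts → 5 fragments:
  18–45 → 28 bp
  46–69 → 24 bp
  70–146 → 77 bp
  147–154 → 8 bp
  155–174 then 1–17 → 20 + 17 = 37 bp
Sorted largest to smallest: 77, 37, 28, 24, 8 bp.

77, 37, 28, 24, 8 bp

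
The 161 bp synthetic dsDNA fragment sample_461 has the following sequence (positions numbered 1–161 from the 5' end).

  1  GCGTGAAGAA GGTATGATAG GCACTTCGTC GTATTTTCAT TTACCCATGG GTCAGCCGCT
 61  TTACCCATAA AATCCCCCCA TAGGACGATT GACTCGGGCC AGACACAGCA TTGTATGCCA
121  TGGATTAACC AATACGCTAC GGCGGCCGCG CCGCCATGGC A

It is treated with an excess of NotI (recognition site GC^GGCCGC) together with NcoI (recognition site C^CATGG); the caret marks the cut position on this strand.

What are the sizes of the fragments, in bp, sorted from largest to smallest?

The NotI site (GCGGCCGC) starts at position 142.
NotI cuts after base 2 of each site, so after position 143.
NcoI sites (CCATGG) start at positions 45, 118, 154.
NcoI cuts after the first base of each site, so after positions 45, 118, 154.
Combined cut positions: 45, 118, 143, 154.
Linear molecule, 4 cuts → 5 fragments:
  1–45 → 45 bp
  46–118 → 73 bp
  119–143 → 25 bp
  144–154 → 11 bp
  155–161 → 7 bp
Sorted largest to smallest: 73, 45, 25, 11, 7 bp.

73, 45, 25, 11, 7 bp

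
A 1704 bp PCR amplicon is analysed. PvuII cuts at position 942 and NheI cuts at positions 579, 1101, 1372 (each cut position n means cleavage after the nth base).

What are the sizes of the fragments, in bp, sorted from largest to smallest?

Combined cut positions (sorted): 579, 942, 1101, 1372.
Linear molecule, 4 cuts → 5 fragments:
  579 − 0 = 579 bp
  942 − 579 = 363 bp
  1101 − 942 = 159 bp
  1372 − 1101 = 271 bp
  1704 − 1372 = 332 bp
Sorted largest to smallest: 579, 363, 332, 271, 159 bp.

579, 363, 332, 271, 159 bp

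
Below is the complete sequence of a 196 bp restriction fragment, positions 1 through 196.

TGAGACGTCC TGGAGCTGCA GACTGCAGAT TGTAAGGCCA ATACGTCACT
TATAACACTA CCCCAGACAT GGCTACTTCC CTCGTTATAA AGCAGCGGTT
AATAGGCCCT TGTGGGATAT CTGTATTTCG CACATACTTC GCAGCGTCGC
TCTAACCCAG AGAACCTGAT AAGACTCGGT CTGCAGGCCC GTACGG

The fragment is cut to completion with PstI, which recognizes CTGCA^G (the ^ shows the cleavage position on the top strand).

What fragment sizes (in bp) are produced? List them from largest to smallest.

PstI sites (CTGCAG) start at positions 16, 23, 181.
PstI cuts after base 5 of each site (before the last base), so after positions 20, 27, 185.
Linear molecule, 3 cuts → 4 fragments:
  1–20 → 20 bp
  21–27 → 7 bp
  28–185 → 158 bp
  186–196 → 11 bp
Sorted largest to smallest: 158, 20, 11, 7 bp.

158, 20, 11, 7 bp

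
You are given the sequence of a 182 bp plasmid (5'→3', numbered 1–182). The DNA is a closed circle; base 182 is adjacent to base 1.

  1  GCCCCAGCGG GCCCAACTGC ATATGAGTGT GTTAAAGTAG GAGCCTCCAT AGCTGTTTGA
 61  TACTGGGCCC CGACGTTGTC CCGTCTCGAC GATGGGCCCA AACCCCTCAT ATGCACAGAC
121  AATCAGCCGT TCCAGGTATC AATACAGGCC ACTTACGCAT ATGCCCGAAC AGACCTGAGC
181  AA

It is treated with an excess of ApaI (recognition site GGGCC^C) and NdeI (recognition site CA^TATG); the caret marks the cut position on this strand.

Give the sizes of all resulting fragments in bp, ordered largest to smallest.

50, 48, 36, 29, 11, 8 bp

ApaI sites (GGGCCC) start at positions 9, 65, 94.
ApaI cuts after base 5 of each site (before the last base), so after positions 13, 69, 98.
NdeI sites (CATATG) start at positions 20, 108, 158.
NdeI cuts after base 2 of each site, so after positions 21, 109, 159.
Combined cut positions: 13, 21, 69, 98, 109, 159.
Circular molecule, 6 cuts → 6 fragments:
  14–21 → 8 bp
  22–69 → 48 bp
  70–98 → 29 bp
  99–109 → 11 bp
  110–159 → 50 bp
  160–182 then 1–13 → 23 + 13 = 36 bp
Sorted largest to smallest: 50, 48, 36, 29, 11, 8 bp.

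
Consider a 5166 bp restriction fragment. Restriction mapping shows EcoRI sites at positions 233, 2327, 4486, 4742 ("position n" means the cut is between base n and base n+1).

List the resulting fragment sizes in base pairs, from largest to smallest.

2159, 2094, 424, 256, 233 bp

Linear molecule, 4 cuts → 5 fragments:
  233 − 0 = 233 bp
  2327 − 233 = 2094 bp
  4486 − 2327 = 2159 bp
  4742 − 4486 = 256 bp
  5166 − 4742 = 424 bp
Sorted largest to smallest: 2159, 2094, 424, 256, 233 bp.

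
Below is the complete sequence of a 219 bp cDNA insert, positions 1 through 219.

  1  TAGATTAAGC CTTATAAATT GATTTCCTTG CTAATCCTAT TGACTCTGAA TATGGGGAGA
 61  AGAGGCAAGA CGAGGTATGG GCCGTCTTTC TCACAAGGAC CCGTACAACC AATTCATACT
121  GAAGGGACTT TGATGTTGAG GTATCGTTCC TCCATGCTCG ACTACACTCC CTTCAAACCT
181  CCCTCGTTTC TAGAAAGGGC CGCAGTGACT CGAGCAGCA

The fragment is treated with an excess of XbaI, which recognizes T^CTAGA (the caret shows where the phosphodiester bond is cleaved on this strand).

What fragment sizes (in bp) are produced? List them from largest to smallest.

The XbaI site (TCTAGA) starts at position 189.
XbaI cuts after the first base of each site, so after position 189.
Linear molecule, 1 cut → 2 fragments:
  1–189 → 189 bp
  190–219 → 30 bp
Sorted largest to smallest: 189, 30 bp.

189, 30 bp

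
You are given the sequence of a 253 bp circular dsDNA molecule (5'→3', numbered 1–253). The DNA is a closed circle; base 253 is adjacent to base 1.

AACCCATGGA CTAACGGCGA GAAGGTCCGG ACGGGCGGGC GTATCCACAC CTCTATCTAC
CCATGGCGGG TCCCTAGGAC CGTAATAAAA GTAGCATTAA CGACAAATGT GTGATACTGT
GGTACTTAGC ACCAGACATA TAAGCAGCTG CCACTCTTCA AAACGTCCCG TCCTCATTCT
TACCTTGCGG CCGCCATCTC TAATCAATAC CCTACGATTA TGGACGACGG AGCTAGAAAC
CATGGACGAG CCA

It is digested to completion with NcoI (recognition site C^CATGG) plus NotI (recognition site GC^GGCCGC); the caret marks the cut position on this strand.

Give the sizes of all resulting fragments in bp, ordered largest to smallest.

127, 57, 52, 17 bp

NcoI sites (CCATGG) start at positions 4, 61, 240.
NcoI cuts after the first base of each site, so after positions 4, 61, 240.
The NotI site (GCGGCCGC) starts at position 187.
NotI cuts after base 2 of each site, so after position 188.
Combined cut positions: 4, 61, 188, 240.
Circular molecule, 4 cuts → 4 fragments:
  5–61 → 57 bp
  62–188 → 127 bp
  189–240 → 52 bp
  241–253 then 1–4 → 13 + 4 = 17 bp
Sorted largest to smallest: 127, 57, 52, 17 bp.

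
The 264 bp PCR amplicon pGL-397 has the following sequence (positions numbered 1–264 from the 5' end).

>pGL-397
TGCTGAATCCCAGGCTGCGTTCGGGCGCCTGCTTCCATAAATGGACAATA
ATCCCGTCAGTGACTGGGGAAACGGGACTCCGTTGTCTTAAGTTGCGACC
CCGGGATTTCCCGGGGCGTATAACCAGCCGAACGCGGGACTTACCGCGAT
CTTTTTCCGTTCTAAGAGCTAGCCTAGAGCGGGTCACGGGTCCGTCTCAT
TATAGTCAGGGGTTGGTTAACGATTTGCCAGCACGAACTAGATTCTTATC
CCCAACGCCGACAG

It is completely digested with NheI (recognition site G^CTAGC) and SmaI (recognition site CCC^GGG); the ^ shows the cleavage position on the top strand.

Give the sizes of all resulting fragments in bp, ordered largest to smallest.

The NheI site (GCTAGC) starts at position 168.
NheI cuts after the first base of each site, so after position 168.
SmaI sites (CCCGGG) start at positions 100, 110.
SmaI cuts after base 3 of each site, so after positions 102, 112.
Combined cut positions: 102, 112, 168.
Linear molecule, 3 cuts → 4 fragments:
  1–102 → 102 bp
  103–112 → 10 bp
  113–168 → 56 bp
  169–264 → 96 bp
Sorted largest to smallest: 102, 96, 56, 10 bp.

102, 96, 56, 10 bp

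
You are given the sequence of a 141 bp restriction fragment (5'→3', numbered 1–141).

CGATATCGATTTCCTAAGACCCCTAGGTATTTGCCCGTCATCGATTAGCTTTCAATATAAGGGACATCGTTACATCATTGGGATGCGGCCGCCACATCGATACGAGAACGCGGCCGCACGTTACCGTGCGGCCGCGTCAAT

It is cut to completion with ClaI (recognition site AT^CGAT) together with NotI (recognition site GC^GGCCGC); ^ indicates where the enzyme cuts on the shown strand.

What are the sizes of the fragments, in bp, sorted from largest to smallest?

ClaI sites (ATCGAT) start at positions 5, 40, 96.
ClaI cuts after base 2 of each site, so after positions 6, 41, 97.
NotI sites (GCGGCCGC) start at positions 85, 110, 128.
NotI cuts after base 2 of each site, so after positions 86, 111, 129.
Combined cut positions: 6, 41, 86, 97, 111, 129.
Linear molecule, 6 cuts → 7 fragments:
  1–6 → 6 bp
  7–41 → 35 bp
  42–86 → 45 bp
  87–97 → 11 bp
  98–111 → 14 bp
  112–129 → 18 bp
  130–141 → 12 bp
Sorted largest to smallest: 45, 35, 18, 14, 12, 11, 6 bp.

45, 35, 18, 14, 12, 11, 6 bp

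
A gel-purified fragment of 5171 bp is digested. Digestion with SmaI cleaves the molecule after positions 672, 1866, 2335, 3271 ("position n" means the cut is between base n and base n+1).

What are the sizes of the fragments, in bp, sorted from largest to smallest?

Linear molecule, 4 cuts → 5 fragments:
  672 − 0 = 672 bp
  1866 − 672 = 1194 bp
  2335 − 1866 = 469 bp
  3271 − 2335 = 936 bp
  5171 − 3271 = 1900 bp
Sorted largest to smallest: 1900, 1194, 936, 672, 469 bp.

1900, 1194, 936, 672, 469 bp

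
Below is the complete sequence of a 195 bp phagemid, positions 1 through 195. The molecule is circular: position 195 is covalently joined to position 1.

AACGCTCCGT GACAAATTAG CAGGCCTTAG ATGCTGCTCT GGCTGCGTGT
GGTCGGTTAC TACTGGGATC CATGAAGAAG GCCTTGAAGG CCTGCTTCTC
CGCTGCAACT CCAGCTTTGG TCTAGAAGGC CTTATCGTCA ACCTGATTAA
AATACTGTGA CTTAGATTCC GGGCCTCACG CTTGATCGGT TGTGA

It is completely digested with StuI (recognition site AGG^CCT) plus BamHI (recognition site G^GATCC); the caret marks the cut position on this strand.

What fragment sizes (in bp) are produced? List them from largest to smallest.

StuI sites (AGGCCT) start at positions 22, 79, 88, 127.
StuI cuts after base 3 of each site, so after positions 24, 81, 90, 129.
The BamHI site (GGATCC) starts at position 66.
BamHI cuts after the first base of each site, so after position 66.
Combined cut positions: 24, 66, 81, 90, 129.
Circular molecule, 5 cuts → 5 fragments:
  25–66 → 42 bp
  67–81 → 15 bp
  82–90 → 9 bp
  91–129 → 39 bp
  130–195 then 1–24 → 66 + 24 = 90 bp
Sorted largest to smallest: 90, 42, 39, 15, 9 bp.

90, 42, 39, 15, 9 bp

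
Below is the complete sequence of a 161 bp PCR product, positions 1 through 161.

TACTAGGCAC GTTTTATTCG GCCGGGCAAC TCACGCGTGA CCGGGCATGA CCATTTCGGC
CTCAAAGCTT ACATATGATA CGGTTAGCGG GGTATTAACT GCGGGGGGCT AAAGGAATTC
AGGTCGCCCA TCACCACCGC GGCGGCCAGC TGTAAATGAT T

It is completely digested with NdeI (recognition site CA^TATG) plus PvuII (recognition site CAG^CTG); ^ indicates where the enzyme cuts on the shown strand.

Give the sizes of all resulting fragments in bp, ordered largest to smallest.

The NdeI site (CATATG) starts at position 72.
NdeI cuts after base 2 of each site, so after position 73.
The PvuII site (CAGCTG) starts at position 147.
PvuII cuts after base 3 of each site, so after position 149.
Combined cut positions: 73, 149.
Linear molecule, 2 cuts → 3 fragments:
  1–73 → 73 bp
  74–149 → 76 bp
  150–161 → 12 bp
Sorted largest to smallest: 76, 73, 12 bp.

76, 73, 12 bp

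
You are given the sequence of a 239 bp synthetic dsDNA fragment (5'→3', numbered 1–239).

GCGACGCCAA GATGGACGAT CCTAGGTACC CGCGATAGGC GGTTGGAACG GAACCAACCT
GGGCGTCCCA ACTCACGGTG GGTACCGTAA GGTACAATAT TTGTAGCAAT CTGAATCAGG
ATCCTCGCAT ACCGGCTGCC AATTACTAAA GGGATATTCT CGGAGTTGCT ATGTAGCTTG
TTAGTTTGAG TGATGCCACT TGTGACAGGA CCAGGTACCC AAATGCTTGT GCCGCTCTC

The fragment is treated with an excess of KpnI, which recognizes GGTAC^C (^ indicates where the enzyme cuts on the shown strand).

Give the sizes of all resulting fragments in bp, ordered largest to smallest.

KpnI sites (GGTACC) start at positions 25, 81, 214.
KpnI cuts after base 5 of each site (before the last base), so after positions 29, 85, 218.
Linear molecule, 3 cuts → 4 fragments:
  1–29 → 29 bp
  30–85 → 56 bp
  86–218 → 133 bp
  219–239 → 21 bp
Sorted largest to smallest: 133, 56, 29, 21 bp.

133, 56, 29, 21 bp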